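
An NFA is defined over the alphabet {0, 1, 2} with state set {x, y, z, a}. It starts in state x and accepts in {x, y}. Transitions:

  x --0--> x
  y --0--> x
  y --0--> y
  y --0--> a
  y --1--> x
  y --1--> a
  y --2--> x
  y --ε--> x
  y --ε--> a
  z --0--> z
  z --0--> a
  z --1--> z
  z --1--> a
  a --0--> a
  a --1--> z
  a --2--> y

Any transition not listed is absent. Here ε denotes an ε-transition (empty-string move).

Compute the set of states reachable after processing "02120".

∅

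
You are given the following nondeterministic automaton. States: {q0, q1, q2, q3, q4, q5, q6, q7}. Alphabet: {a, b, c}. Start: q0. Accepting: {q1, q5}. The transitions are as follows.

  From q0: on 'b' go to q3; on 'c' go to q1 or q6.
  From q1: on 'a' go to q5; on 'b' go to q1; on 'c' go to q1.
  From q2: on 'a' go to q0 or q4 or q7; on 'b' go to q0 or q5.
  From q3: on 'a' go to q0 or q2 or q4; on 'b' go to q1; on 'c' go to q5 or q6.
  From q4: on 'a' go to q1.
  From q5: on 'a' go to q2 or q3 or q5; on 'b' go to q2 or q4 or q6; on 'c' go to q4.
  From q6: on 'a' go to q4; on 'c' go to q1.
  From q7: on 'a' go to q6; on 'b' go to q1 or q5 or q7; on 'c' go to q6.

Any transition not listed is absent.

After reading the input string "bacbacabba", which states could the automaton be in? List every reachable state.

Start in {q0}.
Read 'b': {q0} → {q3}.
Read 'a': {q3} → {q0, q2, q4}.
Read 'c': {q0, q2, q4} → {q1, q6}.
Read 'b': {q1, q6} → {q1}.
Read 'a': {q1} → {q5}.
Read 'c': {q5} → {q4}.
Read 'a': {q4} → {q1}.
Read 'b': {q1} → {q1}.
Read 'b': {q1} → {q1}.
Read 'a': {q1} → {q5}.

{q5}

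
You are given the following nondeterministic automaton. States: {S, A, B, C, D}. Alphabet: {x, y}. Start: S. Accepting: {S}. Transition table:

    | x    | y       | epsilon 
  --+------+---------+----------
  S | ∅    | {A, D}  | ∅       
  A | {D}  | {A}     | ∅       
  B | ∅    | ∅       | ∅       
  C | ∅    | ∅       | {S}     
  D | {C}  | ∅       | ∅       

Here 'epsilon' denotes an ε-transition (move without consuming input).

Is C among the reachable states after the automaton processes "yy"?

Start in {S}.
Read 'y': {S} → {A, D}.
Read 'y': {A, D} → {A}.
State C is not in {A}.

No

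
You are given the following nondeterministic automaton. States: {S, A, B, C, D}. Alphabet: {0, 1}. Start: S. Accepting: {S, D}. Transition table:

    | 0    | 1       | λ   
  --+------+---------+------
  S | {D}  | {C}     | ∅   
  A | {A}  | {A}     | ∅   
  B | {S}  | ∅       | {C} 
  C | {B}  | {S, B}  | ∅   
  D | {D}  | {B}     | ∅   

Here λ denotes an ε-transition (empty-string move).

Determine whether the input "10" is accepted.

No

Start in {S}.
Read '1': S→{C}; now {C}.
Read '0': C→{B}; union {B}; ε-closure = {B, C}.
The final set {B, C} contains no accepting state.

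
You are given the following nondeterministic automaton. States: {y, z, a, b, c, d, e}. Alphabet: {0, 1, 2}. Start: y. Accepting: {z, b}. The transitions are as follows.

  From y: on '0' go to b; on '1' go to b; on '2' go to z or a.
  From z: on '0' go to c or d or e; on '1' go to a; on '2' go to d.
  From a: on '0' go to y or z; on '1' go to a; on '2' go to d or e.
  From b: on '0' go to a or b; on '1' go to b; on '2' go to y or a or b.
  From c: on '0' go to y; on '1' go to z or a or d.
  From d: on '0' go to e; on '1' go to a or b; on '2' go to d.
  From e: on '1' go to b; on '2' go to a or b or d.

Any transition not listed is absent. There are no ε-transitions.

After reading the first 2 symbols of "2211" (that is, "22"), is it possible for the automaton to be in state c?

Start in {y}.
Read '2': y→{z, a}; now {z, a}.
Read '2': z→{d}, a→{d, e}; now {d, e}.
State c is not in {d, e}.

No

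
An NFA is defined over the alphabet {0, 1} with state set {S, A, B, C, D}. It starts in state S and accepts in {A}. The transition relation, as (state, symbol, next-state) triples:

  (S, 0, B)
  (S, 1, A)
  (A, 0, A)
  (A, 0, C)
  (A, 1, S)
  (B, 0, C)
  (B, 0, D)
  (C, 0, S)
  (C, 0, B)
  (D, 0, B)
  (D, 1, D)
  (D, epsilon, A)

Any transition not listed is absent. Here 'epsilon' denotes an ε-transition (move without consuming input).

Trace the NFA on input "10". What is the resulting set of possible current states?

Start in {S}.
Read '1': S→{A}; now {A}.
Read '0': A→{A, C}; now {A, C}.

{A, C}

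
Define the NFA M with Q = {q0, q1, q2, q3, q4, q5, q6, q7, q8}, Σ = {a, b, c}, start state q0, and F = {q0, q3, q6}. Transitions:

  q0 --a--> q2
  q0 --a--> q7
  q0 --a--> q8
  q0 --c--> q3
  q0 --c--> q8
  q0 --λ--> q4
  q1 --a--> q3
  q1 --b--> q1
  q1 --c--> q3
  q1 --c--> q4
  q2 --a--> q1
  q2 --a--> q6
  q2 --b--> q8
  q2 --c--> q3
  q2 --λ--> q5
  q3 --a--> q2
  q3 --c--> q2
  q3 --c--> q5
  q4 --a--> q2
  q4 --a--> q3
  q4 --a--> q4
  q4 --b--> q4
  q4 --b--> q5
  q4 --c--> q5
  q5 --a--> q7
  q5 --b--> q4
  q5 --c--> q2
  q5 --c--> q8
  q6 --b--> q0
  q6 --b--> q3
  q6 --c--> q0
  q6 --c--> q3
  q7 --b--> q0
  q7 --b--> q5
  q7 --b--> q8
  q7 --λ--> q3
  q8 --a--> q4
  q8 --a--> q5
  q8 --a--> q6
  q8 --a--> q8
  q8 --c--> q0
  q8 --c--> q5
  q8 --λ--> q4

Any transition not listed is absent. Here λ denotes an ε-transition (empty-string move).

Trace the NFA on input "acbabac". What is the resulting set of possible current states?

Start: ε-closure({q0}) = {q0, q4}.
Read 'a': q0→{q2, q7, q8}, q4→{q2, q3, q4}; union {q2, q3, q4, q7, q8}; ε-closure = {q2, q3, q4, q5, q7, q8}.
Read 'c': q2→{q3}, q3→{q2, q5}, q4→{q5}, q5→{q2, q8}, q7→∅, q8→{q0, q5}; union {q0, q2, q3, q5, q8}; ε-closure = {q0, q2, q3, q4, q5, q8}.
Read 'b': q0→∅, q2→{q8}, q3→∅, q4→{q4, q5}, q5→{q4}, q8→∅; now {q4, q5, q8}.
Read 'a': q4→{q2, q3, q4}, q5→{q7}, q8→{q4, q5, q6, q8}; now {q2, q3, q4, q5, q6, q7, q8}.
Read 'b': q2→{q8}, q3→∅, q4→{q4, q5}, q5→{q4}, q6→{q0, q3}, q7→{q0, q5, q8}, q8→∅; now {q0, q3, q4, q5, q8}.
Read 'a': q0→{q2, q7, q8}, q3→{q2}, q4→{q2, q3, q4}, q5→{q7}, q8→{q4, q5, q6, q8}; now {q2, q3, q4, q5, q6, q7, q8}.
Read 'c': q2→{q3}, q3→{q2, q5}, q4→{q5}, q5→{q2, q8}, q6→{q0, q3}, q7→∅, q8→{q0, q5}; union {q0, q2, q3, q5, q8}; ε-closure = {q0, q2, q3, q4, q5, q8}.

{q0, q2, q3, q4, q5, q8}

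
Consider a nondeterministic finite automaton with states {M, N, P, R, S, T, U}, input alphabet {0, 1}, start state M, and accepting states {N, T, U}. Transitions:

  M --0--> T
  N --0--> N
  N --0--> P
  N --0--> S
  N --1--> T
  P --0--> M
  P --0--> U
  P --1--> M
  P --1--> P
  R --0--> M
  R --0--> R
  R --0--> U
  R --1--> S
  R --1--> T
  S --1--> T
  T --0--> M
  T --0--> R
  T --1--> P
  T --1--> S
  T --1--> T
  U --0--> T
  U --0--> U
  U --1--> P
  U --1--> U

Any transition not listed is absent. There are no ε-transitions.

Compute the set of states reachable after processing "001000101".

{P, S, T, U}

Start in {M}.
Read '0': M→{T}; now {T}.
Read '0': T→{M, R}; now {M, R}.
Read '1': M→∅, R→{S, T}; now {S, T}.
Read '0': S→∅, T→{M, R}; now {M, R}.
Read '0': M→{T}, R→{M, R, U}; now {M, R, T, U}.
Read '0': M→{T}, R→{M, R, U}, T→{M, R}, U→{T, U}; now {M, R, T, U}.
Read '1': M→∅, R→{S, T}, T→{P, S, T}, U→{P, U}; now {P, S, T, U}.
Read '0': P→{M, U}, S→∅, T→{M, R}, U→{T, U}; now {M, R, T, U}.
Read '1': M→∅, R→{S, T}, T→{P, S, T}, U→{P, U}; now {P, S, T, U}.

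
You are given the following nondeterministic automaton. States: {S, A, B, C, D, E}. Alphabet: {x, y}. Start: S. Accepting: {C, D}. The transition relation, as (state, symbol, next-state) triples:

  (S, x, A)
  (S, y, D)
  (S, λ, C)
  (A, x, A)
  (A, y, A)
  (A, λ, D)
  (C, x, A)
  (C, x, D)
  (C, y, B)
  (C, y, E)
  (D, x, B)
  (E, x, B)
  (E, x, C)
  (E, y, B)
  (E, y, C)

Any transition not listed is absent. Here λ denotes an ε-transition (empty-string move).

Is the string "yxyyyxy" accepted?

No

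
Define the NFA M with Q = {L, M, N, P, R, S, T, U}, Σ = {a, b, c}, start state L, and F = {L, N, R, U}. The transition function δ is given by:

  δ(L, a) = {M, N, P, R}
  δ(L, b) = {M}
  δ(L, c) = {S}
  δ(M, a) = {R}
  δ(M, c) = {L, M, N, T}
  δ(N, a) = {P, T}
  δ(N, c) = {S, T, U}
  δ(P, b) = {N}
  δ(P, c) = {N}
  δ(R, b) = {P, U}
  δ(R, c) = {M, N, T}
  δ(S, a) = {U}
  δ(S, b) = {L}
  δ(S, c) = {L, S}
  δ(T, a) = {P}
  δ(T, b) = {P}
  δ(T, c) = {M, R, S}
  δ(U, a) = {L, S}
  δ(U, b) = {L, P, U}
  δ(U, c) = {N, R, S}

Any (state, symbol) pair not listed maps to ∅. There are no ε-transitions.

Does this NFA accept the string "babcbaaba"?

Yes

Start in {L}.
Read 'b': {L} → {M}.
Read 'a': {M} → {R}.
Read 'b': {R} → {P, U}.
Read 'c': {P, U} → {N, R, S}.
Read 'b': {N, R, S} → {L, P, U}.
Read 'a': {L, P, U} → {L, M, N, P, R, S}.
Read 'a': {L, M, N, P, R, S} → {M, N, P, R, T, U}.
Read 'b': {M, N, P, R, T, U} → {L, N, P, U}.
Read 'a': {L, N, P, U} → {L, M, N, P, R, S, T}.
The final set {L, M, N, P, R, S, T} contains the accepting states L, N, R.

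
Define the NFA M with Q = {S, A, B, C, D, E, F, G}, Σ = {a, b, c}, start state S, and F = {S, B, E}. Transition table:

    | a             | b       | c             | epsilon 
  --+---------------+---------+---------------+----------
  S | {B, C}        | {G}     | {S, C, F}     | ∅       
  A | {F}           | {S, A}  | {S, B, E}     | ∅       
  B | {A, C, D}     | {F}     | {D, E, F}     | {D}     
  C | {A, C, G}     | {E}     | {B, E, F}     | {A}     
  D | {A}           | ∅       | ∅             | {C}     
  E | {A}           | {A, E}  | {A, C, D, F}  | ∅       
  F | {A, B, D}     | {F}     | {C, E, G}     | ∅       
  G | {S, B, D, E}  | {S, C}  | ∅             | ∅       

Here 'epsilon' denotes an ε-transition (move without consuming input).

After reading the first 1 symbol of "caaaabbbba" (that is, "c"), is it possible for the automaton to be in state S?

Yes

Start in {S}.
Read 'c': S→{S, C, F}; union {S, C, F}; ε-closure = {S, A, C, F}.
State S is in {S, A, C, F}.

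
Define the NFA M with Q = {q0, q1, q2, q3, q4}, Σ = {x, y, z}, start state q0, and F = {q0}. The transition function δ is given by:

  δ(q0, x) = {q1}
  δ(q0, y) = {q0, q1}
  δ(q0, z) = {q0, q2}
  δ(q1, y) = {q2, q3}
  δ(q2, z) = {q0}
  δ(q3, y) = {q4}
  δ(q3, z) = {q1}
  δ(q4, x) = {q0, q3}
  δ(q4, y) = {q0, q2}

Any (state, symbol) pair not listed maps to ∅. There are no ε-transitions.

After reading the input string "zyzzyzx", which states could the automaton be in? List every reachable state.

{q1}

Start in {q0}.
Read 'z': q0→{q0, q2}; now {q0, q2}.
Read 'y': q0→{q0, q1}, q2→∅; now {q0, q1}.
Read 'z': q0→{q0, q2}, q1→∅; now {q0, q2}.
Read 'z': q0→{q0, q2}, q2→{q0}; now {q0, q2}.
Read 'y': q0→{q0, q1}, q2→∅; now {q0, q1}.
Read 'z': q0→{q0, q2}, q1→∅; now {q0, q2}.
Read 'x': q0→{q1}, q2→∅; now {q1}.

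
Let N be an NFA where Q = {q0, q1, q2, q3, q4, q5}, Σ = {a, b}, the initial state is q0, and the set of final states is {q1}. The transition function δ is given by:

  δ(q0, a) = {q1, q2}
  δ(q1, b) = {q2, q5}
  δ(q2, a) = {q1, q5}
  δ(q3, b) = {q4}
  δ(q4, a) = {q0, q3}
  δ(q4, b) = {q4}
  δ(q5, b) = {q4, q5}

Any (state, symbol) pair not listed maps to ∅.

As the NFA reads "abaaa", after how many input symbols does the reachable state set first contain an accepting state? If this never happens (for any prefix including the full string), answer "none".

1

Start in {q0}.
Read 'a': q0→{q1, q2}; now {q1, q2}.
None of the earlier sets intersect F, but {q1, q2} does.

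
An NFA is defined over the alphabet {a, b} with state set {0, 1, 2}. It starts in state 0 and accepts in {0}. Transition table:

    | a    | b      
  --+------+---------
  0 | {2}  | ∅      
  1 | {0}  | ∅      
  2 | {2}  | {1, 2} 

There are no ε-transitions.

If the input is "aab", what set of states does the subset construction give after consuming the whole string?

Start in {0}.
Read 'a': {0} → {2}.
Read 'a': {2} → {2}.
Read 'b': {2} → {1, 2}.

{1, 2}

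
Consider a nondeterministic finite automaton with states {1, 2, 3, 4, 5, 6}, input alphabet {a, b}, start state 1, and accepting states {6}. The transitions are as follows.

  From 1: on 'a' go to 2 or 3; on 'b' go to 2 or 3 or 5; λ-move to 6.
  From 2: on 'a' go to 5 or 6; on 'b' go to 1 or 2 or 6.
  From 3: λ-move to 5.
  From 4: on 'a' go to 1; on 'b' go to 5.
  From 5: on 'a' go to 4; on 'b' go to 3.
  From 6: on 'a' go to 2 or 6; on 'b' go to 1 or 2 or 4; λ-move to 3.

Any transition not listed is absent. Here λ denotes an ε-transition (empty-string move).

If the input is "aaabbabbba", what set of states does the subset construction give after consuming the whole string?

{1, 2, 3, 4, 5, 6}

Start: ε-closure({1}) = {1, 3, 5, 6}.
Read 'a': 1→{2, 3}, 3→∅, 5→{4}, 6→{2, 6}; union {2, 3, 4, 6}; ε-closure = {2, 3, 4, 5, 6}.
Read 'a': 2→{5, 6}, 3→∅, 4→{1}, 5→{4}, 6→{2, 6}; union {1, 2, 4, 5, 6}; ε-closure = {1, 2, 3, 4, 5, 6}.
Read 'a': 1→{2, 3}, 2→{5, 6}, 3→∅, 4→{1}, 5→{4}, 6→{2, 6}; now {1, 2, 3, 4, 5, 6}.
Read 'b': 1→{2, 3, 5}, 2→{1, 2, 6}, 3→∅, 4→{5}, 5→{3}, 6→{1, 2, 4}; now {1, 2, 3, 4, 5, 6}.
Read 'b': 1→{2, 3, 5}, 2→{1, 2, 6}, 3→∅, 4→{5}, 5→{3}, 6→{1, 2, 4}; now {1, 2, 3, 4, 5, 6}.
Read 'a': 1→{2, 3}, 2→{5, 6}, 3→∅, 4→{1}, 5→{4}, 6→{2, 6}; now {1, 2, 3, 4, 5, 6}.
Read 'b': 1→{2, 3, 5}, 2→{1, 2, 6}, 3→∅, 4→{5}, 5→{3}, 6→{1, 2, 4}; now {1, 2, 3, 4, 5, 6}.
Read 'b': 1→{2, 3, 5}, 2→{1, 2, 6}, 3→∅, 4→{5}, 5→{3}, 6→{1, 2, 4}; now {1, 2, 3, 4, 5, 6}.
Read 'b': 1→{2, 3, 5}, 2→{1, 2, 6}, 3→∅, 4→{5}, 5→{3}, 6→{1, 2, 4}; now {1, 2, 3, 4, 5, 6}.
Read 'a': 1→{2, 3}, 2→{5, 6}, 3→∅, 4→{1}, 5→{4}, 6→{2, 6}; now {1, 2, 3, 4, 5, 6}.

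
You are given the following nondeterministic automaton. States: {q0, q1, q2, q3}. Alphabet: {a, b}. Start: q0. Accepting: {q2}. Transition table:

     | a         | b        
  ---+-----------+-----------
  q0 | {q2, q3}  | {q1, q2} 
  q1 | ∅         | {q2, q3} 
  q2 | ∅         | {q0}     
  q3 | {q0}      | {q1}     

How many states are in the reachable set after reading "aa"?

1

Start in {q0}.
Read 'a': q0→{q2, q3}; now {q2, q3}.
Read 'a': q2→∅, q3→{q0}; now {q0}.
That set has 1 state.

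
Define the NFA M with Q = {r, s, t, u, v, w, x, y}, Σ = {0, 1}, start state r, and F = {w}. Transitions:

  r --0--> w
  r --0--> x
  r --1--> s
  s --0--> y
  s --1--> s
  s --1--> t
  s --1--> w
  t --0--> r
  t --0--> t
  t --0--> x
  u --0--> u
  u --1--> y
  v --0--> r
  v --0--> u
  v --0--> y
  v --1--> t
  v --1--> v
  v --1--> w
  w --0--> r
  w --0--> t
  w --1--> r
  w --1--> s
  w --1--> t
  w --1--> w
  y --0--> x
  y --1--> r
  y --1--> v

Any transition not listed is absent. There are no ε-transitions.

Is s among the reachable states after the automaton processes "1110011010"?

No

Start in {r}.
Read '1': {r} → {s}.
Read '1': {s} → {s, t, w}.
Read '1': {s, t, w} → {r, s, t, w}.
Read '0': {r, s, t, w} → {r, t, w, x, y}.
Read '0': {r, t, w, x, y} → {r, t, w, x}.
Read '1': {r, t, w, x} → {r, s, t, w}.
Read '1': {r, s, t, w} → {r, s, t, w}.
Read '0': {r, s, t, w} → {r, t, w, x, y}.
Read '1': {r, t, w, x, y} → {r, s, t, v, w}.
Read '0': {r, s, t, v, w} → {r, t, u, w, x, y}.
State s is not in {r, t, u, w, x, y}.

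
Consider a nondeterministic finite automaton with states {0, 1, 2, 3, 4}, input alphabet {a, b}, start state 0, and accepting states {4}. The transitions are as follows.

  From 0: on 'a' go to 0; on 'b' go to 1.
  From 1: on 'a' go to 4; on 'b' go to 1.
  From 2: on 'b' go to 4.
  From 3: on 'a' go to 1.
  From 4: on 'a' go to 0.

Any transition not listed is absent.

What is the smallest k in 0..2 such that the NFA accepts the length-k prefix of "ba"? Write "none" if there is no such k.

Start in {0}.
Read 'b': {0} → {1}.
Read 'a': {1} → {4}.
None of the earlier sets intersect F, but {4} does.

2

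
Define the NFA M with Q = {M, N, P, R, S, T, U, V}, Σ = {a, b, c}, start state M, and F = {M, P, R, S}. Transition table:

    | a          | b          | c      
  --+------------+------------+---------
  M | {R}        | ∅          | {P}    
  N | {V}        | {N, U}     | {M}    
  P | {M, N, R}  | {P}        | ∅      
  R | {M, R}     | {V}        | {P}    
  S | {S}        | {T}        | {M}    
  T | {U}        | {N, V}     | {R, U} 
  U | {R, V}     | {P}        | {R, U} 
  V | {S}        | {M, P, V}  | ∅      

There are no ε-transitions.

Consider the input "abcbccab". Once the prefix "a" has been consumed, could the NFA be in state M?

No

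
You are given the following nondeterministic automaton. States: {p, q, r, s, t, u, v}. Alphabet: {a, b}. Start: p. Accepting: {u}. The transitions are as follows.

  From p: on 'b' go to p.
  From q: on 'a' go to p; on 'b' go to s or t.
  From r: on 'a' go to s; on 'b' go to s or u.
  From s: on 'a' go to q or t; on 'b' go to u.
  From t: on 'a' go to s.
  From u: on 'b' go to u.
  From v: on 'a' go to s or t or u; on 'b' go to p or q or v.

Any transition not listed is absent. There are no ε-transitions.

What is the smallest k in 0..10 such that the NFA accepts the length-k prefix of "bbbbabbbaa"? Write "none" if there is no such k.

none

Start in {p}.
Read 'b': {p} → {p}.
Read 'b': {p} → {p}.
Read 'b': {p} → {p}.
Read 'b': {p} → {p}.
Read 'a': {p} → ∅.
The set is empty and remains empty for the remaining 5 symbols.
No reachable set along the way intersects F.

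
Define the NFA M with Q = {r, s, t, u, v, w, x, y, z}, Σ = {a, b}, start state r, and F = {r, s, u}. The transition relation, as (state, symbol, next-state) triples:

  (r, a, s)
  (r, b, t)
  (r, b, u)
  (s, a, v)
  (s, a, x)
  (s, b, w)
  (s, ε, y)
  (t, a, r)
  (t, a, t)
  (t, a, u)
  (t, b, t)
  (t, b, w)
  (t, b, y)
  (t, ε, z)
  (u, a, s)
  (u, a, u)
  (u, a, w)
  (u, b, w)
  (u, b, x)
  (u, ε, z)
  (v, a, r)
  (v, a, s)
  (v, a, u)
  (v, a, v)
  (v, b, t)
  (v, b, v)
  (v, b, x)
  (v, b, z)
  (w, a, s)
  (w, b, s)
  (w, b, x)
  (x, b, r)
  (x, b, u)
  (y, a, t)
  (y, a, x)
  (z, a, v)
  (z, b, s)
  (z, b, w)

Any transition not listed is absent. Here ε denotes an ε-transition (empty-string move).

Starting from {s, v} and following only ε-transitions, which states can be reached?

Begin with {s, v}.
ε-move s → y; add y.

{s, v, y}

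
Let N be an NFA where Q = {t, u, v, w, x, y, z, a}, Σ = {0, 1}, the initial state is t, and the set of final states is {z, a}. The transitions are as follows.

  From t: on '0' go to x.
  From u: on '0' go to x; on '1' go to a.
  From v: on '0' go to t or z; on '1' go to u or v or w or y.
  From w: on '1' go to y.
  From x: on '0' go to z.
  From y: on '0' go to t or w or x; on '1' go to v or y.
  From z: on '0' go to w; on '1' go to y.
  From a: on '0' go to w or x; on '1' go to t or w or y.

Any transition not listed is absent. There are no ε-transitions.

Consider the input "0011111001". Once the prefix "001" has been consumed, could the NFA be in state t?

No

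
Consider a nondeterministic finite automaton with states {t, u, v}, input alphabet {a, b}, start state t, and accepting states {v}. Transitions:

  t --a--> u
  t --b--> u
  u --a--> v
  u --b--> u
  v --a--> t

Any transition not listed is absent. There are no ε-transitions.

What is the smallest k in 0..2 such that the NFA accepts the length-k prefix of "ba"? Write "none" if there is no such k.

Start in {t}.
Read 'b': {t} → {u}.
Read 'a': {u} → {v}.
None of the earlier sets intersect F, but {v} does.

2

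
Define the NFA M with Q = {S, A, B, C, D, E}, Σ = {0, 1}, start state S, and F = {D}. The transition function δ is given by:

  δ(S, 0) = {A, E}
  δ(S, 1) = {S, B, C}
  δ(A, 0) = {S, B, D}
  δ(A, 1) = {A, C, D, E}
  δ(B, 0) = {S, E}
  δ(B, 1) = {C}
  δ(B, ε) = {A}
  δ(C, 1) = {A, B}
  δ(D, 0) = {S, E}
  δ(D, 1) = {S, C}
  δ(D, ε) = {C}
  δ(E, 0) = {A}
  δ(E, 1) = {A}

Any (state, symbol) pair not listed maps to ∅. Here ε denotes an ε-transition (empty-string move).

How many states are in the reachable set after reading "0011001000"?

Start in {S}.
Read '0': S→{A, E}; now {A, E}.
Read '0': A→{S, B, D}, E→{A}; union {S, A, B, D}; ε-closure = {S, A, B, C, D}.
Read '1': S→{S, B, C}, A→{A, C, D, E}, B→{C}, C→{A, B}, D→{S, C}; now {S, A, B, C, D, E}.
Read '1': S→{S, B, C}, A→{A, C, D, E}, B→{C}, C→{A, B}, D→{S, C}, E→{A}; now {S, A, B, C, D, E}.
Read '0': S→{A, E}, A→{S, B, D}, B→{S, E}, C→∅, D→{S, E}, E→{A}; union {S, A, B, D, E}; ε-closure = {S, A, B, C, D, E}.
Read '0': S→{A, E}, A→{S, B, D}, B→{S, E}, C→∅, D→{S, E}, E→{A}; union {S, A, B, D, E}; ε-closure = {S, A, B, C, D, E}.
Read '1': S→{S, B, C}, A→{A, C, D, E}, B→{C}, C→{A, B}, D→{S, C}, E→{A}; now {S, A, B, C, D, E}.
Read '0': S→{A, E}, A→{S, B, D}, B→{S, E}, C→∅, D→{S, E}, E→{A}; union {S, A, B, D, E}; ε-closure = {S, A, B, C, D, E}.
Read '0': S→{A, E}, A→{S, B, D}, B→{S, E}, C→∅, D→{S, E}, E→{A}; union {S, A, B, D, E}; ε-closure = {S, A, B, C, D, E}.
Read '0': S→{A, E}, A→{S, B, D}, B→{S, E}, C→∅, D→{S, E}, E→{A}; union {S, A, B, D, E}; ε-closure = {S, A, B, C, D, E}.
That set has 6 states.

6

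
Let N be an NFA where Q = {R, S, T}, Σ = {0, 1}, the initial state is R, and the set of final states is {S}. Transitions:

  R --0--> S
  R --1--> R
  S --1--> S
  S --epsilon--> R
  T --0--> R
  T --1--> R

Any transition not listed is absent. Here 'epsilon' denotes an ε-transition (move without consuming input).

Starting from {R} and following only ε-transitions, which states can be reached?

{R}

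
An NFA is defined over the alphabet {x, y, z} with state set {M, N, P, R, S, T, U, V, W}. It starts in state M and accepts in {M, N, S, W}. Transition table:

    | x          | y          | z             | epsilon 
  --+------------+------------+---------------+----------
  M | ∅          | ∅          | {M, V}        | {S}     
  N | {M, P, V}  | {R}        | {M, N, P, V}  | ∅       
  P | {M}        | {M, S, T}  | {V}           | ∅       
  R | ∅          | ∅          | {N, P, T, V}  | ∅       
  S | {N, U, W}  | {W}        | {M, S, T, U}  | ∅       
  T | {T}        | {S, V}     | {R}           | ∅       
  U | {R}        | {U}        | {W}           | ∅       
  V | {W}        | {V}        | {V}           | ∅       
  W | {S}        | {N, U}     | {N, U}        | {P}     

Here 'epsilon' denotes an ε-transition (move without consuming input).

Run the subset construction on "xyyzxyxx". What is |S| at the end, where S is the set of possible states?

Start: ε-closure({M}) = {M, S}.
Read 'x': M→∅, S→{N, U, W}; union {N, U, W}; ε-closure = {N, P, U, W}.
Read 'y': N→{R}, P→{M, S, T}, U→{U}, W→{N, U}; now {M, N, R, S, T, U}.
Read 'y': M→∅, N→{R}, R→∅, S→{W}, T→{S, V}, U→{U}; union {R, S, U, V, W}; ε-closure = {P, R, S, U, V, W}.
Read 'z': P→{V}, R→{N, P, T, V}, S→{M, S, T, U}, U→{W}, V→{V}, W→{N, U}; now {M, N, P, S, T, U, V, W}.
Read 'x': M→∅, N→{M, P, V}, P→{M}, S→{N, U, W}, T→{T}, U→{R}, V→{W}, W→{S}; now {M, N, P, R, S, T, U, V, W}.
Read 'y': M→∅, N→{R}, P→{M, S, T}, R→∅, S→{W}, T→{S, V}, U→{U}, V→{V}, W→{N, U}; union {M, N, R, S, T, U, V, W}; ε-closure = {M, N, P, R, S, T, U, V, W}.
Read 'x': M→∅, N→{M, P, V}, P→{M}, R→∅, S→{N, U, W}, T→{T}, U→{R}, V→{W}, W→{S}; now {M, N, P, R, S, T, U, V, W}.
Read 'x': M→∅, N→{M, P, V}, P→{M}, R→∅, S→{N, U, W}, T→{T}, U→{R}, V→{W}, W→{S}; now {M, N, P, R, S, T, U, V, W}.
That set has 9 states.

9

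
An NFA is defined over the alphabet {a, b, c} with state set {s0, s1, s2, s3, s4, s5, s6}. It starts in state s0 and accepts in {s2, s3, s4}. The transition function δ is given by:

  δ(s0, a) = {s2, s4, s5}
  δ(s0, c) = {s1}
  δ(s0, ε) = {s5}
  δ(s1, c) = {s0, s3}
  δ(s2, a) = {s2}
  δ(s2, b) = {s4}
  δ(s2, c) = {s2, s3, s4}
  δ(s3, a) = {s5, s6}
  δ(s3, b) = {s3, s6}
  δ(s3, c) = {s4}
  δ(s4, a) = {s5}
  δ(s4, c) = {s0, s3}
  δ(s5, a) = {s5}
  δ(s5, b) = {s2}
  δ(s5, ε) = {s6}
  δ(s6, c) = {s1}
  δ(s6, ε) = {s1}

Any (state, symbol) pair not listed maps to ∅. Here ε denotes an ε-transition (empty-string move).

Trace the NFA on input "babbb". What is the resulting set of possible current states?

∅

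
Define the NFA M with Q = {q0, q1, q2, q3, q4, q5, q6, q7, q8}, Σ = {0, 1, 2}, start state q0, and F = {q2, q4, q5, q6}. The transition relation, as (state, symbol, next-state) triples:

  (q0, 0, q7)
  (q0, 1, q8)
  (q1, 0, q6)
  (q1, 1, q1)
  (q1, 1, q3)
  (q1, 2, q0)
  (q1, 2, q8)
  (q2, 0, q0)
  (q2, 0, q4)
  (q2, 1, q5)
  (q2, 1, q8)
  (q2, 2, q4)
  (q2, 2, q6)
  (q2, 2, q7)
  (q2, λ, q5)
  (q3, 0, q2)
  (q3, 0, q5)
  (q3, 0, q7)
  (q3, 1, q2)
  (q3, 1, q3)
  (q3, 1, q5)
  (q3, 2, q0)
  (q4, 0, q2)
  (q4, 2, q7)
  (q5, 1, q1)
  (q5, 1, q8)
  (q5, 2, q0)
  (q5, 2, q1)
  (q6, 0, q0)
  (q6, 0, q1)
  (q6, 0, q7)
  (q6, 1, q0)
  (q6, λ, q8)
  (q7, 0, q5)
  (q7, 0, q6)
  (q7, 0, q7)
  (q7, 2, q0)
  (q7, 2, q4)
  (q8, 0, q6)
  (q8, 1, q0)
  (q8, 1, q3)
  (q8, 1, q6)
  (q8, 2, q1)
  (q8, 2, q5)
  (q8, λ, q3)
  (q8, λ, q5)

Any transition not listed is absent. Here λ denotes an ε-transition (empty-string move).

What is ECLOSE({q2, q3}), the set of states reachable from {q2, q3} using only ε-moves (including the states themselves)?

Begin with {q2, q3}.
ε-move q2 → q5; add q5.

{q2, q3, q5}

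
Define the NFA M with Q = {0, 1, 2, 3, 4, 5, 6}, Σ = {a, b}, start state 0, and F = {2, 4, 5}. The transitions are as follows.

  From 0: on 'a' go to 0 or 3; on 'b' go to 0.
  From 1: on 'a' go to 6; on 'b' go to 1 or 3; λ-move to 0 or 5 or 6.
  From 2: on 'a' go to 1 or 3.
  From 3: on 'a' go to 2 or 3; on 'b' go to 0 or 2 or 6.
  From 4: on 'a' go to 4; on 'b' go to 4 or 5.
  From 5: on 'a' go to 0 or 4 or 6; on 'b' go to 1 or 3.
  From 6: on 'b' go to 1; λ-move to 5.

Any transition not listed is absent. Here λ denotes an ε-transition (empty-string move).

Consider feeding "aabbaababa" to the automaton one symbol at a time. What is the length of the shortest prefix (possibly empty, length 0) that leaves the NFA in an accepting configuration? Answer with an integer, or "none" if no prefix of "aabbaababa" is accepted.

2

Start in {0}.
Read 'a': 0→{0, 3}; now {0, 3}.
Read 'a': 0→{0, 3}, 3→{2, 3}; now {0, 2, 3}.
None of the earlier sets intersect F, but {0, 2, 3} does.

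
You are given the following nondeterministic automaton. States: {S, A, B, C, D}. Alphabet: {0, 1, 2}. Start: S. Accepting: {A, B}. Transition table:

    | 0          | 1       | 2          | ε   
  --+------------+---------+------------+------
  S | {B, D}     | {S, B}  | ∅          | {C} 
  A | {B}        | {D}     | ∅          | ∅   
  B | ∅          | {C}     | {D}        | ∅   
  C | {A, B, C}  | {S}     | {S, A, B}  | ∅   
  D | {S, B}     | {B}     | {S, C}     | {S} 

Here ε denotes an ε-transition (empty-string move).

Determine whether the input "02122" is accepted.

Yes

Start: ε-closure({S}) = {S, C}.
Read '0': S→{B, D}, C→{A, B, C}; union {A, B, C, D}; ε-closure = {S, A, B, C, D}.
Read '2': S→∅, A→∅, B→{D}, C→{S, A, B}, D→{S, C}; now {S, A, B, C, D}.
Read '1': S→{S, B}, A→{D}, B→{C}, C→{S}, D→{B}; now {S, B, C, D}.
Read '2': S→∅, B→{D}, C→{S, A, B}, D→{S, C}; now {S, A, B, C, D}.
Read '2': S→∅, A→∅, B→{D}, C→{S, A, B}, D→{S, C}; now {S, A, B, C, D}.
The final set {S, A, B, C, D} contains the accepting states A, B.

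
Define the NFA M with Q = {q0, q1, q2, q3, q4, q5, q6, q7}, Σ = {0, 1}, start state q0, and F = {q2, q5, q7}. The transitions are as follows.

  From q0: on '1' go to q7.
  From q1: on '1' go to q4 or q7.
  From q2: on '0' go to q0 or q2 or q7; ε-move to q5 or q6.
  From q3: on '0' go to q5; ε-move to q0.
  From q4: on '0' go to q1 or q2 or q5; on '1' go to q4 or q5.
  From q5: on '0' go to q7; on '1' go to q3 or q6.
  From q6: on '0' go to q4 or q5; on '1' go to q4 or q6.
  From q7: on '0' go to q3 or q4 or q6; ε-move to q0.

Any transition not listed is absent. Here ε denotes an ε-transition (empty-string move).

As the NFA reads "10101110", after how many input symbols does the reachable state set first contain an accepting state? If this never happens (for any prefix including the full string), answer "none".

1

Start in {q0}.
Read '1': q0→{q7}; union {q7}; ε-closure = {q0, q7}.
None of the earlier sets intersect F, but {q0, q7} does.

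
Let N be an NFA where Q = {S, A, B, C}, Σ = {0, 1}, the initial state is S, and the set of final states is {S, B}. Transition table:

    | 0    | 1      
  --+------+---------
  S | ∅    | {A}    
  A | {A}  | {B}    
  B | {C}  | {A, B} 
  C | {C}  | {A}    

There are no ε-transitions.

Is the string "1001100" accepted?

No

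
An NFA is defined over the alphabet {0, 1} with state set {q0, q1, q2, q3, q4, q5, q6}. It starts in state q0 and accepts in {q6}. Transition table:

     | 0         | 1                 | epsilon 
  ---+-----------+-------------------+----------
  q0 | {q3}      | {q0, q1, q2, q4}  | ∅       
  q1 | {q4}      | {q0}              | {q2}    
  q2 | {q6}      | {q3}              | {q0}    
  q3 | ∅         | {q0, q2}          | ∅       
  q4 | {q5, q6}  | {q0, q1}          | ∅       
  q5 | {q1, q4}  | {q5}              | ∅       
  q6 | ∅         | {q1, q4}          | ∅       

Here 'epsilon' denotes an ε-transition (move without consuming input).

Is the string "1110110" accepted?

Start in {q0}.
Read '1': q0→{q0, q1, q2, q4}; now {q0, q1, q2, q4}.
Read '1': q0→{q0, q1, q2, q4}, q1→{q0}, q2→{q3}, q4→{q0, q1}; now {q0, q1, q2, q3, q4}.
Read '1': q0→{q0, q1, q2, q4}, q1→{q0}, q2→{q3}, q3→{q0, q2}, q4→{q0, q1}; now {q0, q1, q2, q3, q4}.
Read '0': q0→{q3}, q1→{q4}, q2→{q6}, q3→∅, q4→{q5, q6}; now {q3, q4, q5, q6}.
Read '1': q3→{q0, q2}, q4→{q0, q1}, q5→{q5}, q6→{q1, q4}; now {q0, q1, q2, q4, q5}.
Read '1': q0→{q0, q1, q2, q4}, q1→{q0}, q2→{q3}, q4→{q0, q1}, q5→{q5}; now {q0, q1, q2, q3, q4, q5}.
Read '0': q0→{q3}, q1→{q4}, q2→{q6}, q3→∅, q4→{q5, q6}, q5→{q1, q4}; union {q1, q3, q4, q5, q6}; ε-closure = {q0, q1, q2, q3, q4, q5, q6}.
The final set {q0, q1, q2, q3, q4, q5, q6} contains the accepting state q6.

Yes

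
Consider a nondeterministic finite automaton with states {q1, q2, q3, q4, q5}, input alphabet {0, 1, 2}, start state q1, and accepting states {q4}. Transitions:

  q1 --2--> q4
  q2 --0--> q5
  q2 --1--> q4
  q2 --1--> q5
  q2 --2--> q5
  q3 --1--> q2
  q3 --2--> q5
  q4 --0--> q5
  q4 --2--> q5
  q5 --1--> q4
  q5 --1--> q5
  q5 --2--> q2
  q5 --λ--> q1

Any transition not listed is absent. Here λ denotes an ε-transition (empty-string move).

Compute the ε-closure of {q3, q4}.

Begin with {q3, q4}.
No ε-moves leave this set, so the closure equals the set itself.

{q3, q4}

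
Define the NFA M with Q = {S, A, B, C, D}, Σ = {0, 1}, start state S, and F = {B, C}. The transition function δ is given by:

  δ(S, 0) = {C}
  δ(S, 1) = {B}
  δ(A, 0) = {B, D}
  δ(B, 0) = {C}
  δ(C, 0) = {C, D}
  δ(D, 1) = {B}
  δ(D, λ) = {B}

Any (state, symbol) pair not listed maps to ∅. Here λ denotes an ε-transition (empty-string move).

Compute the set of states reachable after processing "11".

∅

Start in {S}.
Read '1': S→{B}; now {B}.
Read '1': B→∅; now ∅.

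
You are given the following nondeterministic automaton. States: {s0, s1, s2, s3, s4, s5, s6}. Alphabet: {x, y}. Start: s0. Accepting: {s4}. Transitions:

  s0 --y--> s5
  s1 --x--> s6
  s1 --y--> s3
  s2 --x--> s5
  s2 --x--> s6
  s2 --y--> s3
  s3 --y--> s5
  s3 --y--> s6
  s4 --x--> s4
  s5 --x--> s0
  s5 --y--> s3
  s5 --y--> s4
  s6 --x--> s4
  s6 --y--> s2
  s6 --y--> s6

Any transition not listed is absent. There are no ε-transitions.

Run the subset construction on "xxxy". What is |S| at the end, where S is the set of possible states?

Start in {s0}.
Read 'x': {s0} → ∅.
The set is empty and remains empty for the remaining 3 symbols.
That set has 0 states.

0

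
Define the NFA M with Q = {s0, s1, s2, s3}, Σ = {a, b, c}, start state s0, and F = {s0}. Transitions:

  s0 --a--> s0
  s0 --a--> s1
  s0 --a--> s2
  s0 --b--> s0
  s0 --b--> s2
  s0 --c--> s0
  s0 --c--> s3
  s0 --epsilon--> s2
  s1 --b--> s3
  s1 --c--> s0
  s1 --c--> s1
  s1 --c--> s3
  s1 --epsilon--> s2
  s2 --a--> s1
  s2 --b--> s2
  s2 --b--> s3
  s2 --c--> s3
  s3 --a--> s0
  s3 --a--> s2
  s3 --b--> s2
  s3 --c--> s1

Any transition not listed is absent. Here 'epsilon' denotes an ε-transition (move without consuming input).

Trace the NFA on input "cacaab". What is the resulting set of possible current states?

{s0, s2, s3}

Start: ε-closure({s0}) = {s0, s2}.
Read 'c': s0→{s0, s3}, s2→{s3}; union {s0, s3}; ε-closure = {s0, s2, s3}.
Read 'a': s0→{s0, s1, s2}, s2→{s1}, s3→{s0, s2}; now {s0, s1, s2}.
Read 'c': s0→{s0, s3}, s1→{s0, s1, s3}, s2→{s3}; union {s0, s1, s3}; ε-closure = {s0, s1, s2, s3}.
Read 'a': s0→{s0, s1, s2}, s1→∅, s2→{s1}, s3→{s0, s2}; now {s0, s1, s2}.
Read 'a': s0→{s0, s1, s2}, s1→∅, s2→{s1}; now {s0, s1, s2}.
Read 'b': s0→{s0, s2}, s1→{s3}, s2→{s2, s3}; now {s0, s2, s3}.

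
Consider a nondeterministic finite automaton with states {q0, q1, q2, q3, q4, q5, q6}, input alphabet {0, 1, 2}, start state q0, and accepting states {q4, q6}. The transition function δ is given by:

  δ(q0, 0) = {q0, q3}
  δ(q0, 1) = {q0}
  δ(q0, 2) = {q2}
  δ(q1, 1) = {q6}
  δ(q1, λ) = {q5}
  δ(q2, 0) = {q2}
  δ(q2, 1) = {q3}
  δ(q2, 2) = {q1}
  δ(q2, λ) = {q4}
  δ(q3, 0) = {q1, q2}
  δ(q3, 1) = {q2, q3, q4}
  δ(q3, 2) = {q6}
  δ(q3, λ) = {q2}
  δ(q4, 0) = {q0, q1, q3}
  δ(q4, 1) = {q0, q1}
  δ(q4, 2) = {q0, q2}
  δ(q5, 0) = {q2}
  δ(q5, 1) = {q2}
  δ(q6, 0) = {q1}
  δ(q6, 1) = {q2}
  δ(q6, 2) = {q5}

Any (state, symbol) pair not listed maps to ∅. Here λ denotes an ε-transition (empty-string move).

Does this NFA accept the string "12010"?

Start in {q0}.
Read '1': q0→{q0}; now {q0}.
Read '2': q0→{q2}; union {q2}; ε-closure = {q2, q4}.
Read '0': q2→{q2}, q4→{q0, q1, q3}; union {q0, q1, q2, q3}; ε-closure = {q0, q1, q2, q3, q4, q5}.
Read '1': q0→{q0}, q1→{q6}, q2→{q3}, q3→{q2, q3, q4}, q4→{q0, q1}, q5→{q2}; union {q0, q1, q2, q3, q4, q6}; ε-closure = {q0, q1, q2, q3, q4, q5, q6}.
Read '0': q0→{q0, q3}, q1→∅, q2→{q2}, q3→{q1, q2}, q4→{q0, q1, q3}, q5→{q2}, q6→{q1}; union {q0, q1, q2, q3}; ε-closure = {q0, q1, q2, q3, q4, q5}.
The final set {q0, q1, q2, q3, q4, q5} contains the accepting state q4.

Yes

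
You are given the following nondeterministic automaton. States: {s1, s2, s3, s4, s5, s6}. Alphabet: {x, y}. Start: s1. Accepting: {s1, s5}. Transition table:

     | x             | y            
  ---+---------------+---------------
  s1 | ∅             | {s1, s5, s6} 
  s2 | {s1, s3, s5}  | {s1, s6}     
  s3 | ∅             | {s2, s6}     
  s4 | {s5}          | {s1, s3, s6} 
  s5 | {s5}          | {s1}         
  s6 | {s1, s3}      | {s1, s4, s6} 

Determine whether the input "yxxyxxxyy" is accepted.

Start in {s1}.
Read 'y': {s1} → {s1, s5, s6}.
Read 'x': {s1, s5, s6} → {s1, s3, s5}.
Read 'x': {s1, s3, s5} → {s5}.
Read 'y': {s5} → {s1}.
Read 'x': {s1} → ∅.
The set is empty and remains empty for the remaining 4 symbols.
The final set ∅ contains no accepting state.

No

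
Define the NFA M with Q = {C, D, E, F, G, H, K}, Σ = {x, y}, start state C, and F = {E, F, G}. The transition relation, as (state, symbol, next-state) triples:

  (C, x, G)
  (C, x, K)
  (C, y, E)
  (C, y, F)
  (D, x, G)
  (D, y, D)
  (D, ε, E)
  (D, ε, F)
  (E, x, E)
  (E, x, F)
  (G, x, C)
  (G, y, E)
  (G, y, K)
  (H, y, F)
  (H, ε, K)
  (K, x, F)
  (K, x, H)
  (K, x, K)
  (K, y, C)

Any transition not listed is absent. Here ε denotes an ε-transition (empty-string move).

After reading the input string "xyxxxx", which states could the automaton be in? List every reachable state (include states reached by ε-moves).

Start in {C}.
Read 'x': {C} → {G, K}.
Read 'y': {G, K} → {C, E, K}.
Read 'x': {C, E, K} → {E, F, G, H, K}.
Read 'x': {E, F, G, H, K} → {C, E, F, H, K}.
Read 'x': {C, E, F, H, K} → {E, F, G, H, K}.
Read 'x': {E, F, G, H, K} → {C, E, F, H, K}.

{C, E, F, H, K}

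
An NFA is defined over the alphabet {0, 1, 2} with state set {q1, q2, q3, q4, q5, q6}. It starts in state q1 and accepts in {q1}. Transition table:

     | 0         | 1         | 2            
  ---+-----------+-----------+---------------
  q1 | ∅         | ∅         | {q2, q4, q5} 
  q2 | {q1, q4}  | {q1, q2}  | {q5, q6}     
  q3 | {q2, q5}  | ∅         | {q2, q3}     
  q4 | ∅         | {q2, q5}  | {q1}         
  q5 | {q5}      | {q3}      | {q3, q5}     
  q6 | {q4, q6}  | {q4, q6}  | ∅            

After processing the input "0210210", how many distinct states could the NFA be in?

Start in {q1}.
Read '0': {q1} → ∅.
The set is empty and remains empty for the remaining 6 symbols.
That set has 0 states.

0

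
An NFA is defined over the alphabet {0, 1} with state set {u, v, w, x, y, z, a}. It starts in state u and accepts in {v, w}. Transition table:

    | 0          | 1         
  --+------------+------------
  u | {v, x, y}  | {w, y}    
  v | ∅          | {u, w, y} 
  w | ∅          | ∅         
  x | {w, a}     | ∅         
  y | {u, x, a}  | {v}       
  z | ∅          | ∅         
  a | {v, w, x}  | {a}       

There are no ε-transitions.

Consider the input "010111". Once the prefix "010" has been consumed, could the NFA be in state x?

Yes

Start in {u}.
Read '0': {u} → {v, x, y}.
Read '1': {v, x, y} → {u, v, w, y}.
Read '0': {u, v, w, y} → {u, v, x, y, a}.
State x is in {u, v, x, y, a}.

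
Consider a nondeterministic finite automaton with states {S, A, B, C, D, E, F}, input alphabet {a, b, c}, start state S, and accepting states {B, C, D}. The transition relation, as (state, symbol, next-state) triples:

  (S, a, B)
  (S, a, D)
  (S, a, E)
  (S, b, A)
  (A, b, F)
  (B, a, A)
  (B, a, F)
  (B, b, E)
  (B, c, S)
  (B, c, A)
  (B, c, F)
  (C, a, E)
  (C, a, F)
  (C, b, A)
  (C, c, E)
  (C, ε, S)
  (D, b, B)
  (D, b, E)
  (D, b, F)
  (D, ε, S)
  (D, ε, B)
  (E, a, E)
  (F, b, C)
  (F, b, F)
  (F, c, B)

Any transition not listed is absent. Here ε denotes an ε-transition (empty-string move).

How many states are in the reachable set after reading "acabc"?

Start in {S}.
Read 'a': {S} → {S, B, D, E}.
Read 'c': {S, B, D, E} → {S, A, F}.
Read 'a': {S, A, F} → {S, B, D, E}.
Read 'b': {S, B, D, E} → {A, B, E, F}.
Read 'c': {A, B, E, F} → {S, A, B, F}.
That set has 4 states.

4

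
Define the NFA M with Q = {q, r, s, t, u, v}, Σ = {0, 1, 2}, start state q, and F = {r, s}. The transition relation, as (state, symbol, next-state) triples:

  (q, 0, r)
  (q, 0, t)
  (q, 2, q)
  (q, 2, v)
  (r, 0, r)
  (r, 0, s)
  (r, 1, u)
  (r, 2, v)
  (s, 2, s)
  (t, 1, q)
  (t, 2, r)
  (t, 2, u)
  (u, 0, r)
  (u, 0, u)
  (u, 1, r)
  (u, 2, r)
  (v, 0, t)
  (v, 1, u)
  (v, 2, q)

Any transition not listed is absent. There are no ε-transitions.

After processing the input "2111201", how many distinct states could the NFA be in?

1

Start in {q}.
Read '2': q→{q, v}; now {q, v}.
Read '1': q→∅, v→{u}; now {u}.
Read '1': u→{r}; now {r}.
Read '1': r→{u}; now {u}.
Read '2': u→{r}; now {r}.
Read '0': r→{r, s}; now {r, s}.
Read '1': r→{u}, s→∅; now {u}.
That set has 1 state.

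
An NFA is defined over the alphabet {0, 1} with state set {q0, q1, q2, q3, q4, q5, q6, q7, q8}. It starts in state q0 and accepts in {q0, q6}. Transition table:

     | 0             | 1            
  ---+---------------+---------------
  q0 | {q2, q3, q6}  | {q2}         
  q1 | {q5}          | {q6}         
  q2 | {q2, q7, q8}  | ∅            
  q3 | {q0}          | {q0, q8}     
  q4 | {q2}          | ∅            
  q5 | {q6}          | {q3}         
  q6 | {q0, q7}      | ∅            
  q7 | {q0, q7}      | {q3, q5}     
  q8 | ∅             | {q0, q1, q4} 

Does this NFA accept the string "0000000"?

Start in {q0}.
Read '0': q0→{q2, q3, q6}; now {q2, q3, q6}.
Read '0': q2→{q2, q7, q8}, q3→{q0}, q6→{q0, q7}; now {q0, q2, q7, q8}.
Read '0': q0→{q2, q3, q6}, q2→{q2, q7, q8}, q7→{q0, q7}, q8→∅; now {q0, q2, q3, q6, q7, q8}.
Read '0': q0→{q2, q3, q6}, q2→{q2, q7, q8}, q3→{q0}, q6→{q0, q7}, q7→{q0, q7}, q8→∅; now {q0, q2, q3, q6, q7, q8}.
Read '0': q0→{q2, q3, q6}, q2→{q2, q7, q8}, q3→{q0}, q6→{q0, q7}, q7→{q0, q7}, q8→∅; now {q0, q2, q3, q6, q7, q8}.
Read '0': q0→{q2, q3, q6}, q2→{q2, q7, q8}, q3→{q0}, q6→{q0, q7}, q7→{q0, q7}, q8→∅; now {q0, q2, q3, q6, q7, q8}.
Read '0': q0→{q2, q3, q6}, q2→{q2, q7, q8}, q3→{q0}, q6→{q0, q7}, q7→{q0, q7}, q8→∅; now {q0, q2, q3, q6, q7, q8}.
The final set {q0, q2, q3, q6, q7, q8} contains the accepting states q0, q6.

Yes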